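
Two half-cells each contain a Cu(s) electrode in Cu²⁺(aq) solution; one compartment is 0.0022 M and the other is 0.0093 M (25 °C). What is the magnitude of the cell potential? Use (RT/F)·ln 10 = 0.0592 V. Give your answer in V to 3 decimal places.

For a concentration cell E°cell = 0, since both electrodes use the same couple.
The compartment with the higher Cu²⁺(aq) concentration (0.0093 M) acts as the cathode; ions are reduced there and produced at the dilute (0.0022 M) anode.
With n = 2, Ecell = −(0.0592/2)·log([dilute]/[conc]) = −(0.0592/2)·log(0.0022/0.0093) = +0.019 V.

0.019 V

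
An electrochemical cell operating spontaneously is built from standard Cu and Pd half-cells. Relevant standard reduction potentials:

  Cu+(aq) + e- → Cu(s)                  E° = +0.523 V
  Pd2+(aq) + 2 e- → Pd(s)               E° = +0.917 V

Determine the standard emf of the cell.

+0.394 V

The Pd²⁺/Pd couple has the higher E°, so Pd ion is reduced (cathode) and Cu is oxidized (anode).
E°cell = E°(cathode) − E°(anode) = +0.917 − (+0.523) = +0.394 V.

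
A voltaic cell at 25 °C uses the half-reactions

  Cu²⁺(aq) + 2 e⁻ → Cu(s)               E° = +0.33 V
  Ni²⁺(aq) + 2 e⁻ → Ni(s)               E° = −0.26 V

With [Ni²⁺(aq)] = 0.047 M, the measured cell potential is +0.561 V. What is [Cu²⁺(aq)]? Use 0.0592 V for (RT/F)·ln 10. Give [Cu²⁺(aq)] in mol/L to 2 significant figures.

Cu²⁺/Cu is the cathode (higher E°); E°cell = +0.33 − (−0.26) = +0.59 V with n = 2.
Rearranging E = E° − (0.0592/n)·log Q gives log Q = 2(+0.59 − (+0.561))/0.0592 = 0.980.
For Cu²⁺(aq) + Ni(s) → Cu(s) + Ni²⁺(aq), the reaction quotient is Q = [Ni²⁺(aq)] / [Cu²⁺(aq)].
Isolating [Cu²⁺(aq)] in Q = 10^{0.980} yields log [Cu²⁺(aq)] = −2.308, i.e. 0.0049 M.

0.0049 M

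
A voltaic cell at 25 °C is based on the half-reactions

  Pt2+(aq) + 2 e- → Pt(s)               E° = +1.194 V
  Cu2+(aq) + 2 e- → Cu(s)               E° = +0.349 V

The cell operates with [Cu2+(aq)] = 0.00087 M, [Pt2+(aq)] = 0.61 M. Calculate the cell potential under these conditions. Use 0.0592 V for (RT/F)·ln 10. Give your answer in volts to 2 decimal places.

The Pt²⁺/Pt couple has the more positive E°, so it is the cathode; Cu²⁺/Cu is the anode.
E°cell = +1.194 − (+0.349) = +0.845 V, with n = 2 electrons transferred.
The balanced reaction is Pt2+(aq) + Cu(s) → Pt(s) + Cu2+(aq), so Q = [Cu2+(aq)] / [Pt2+(aq)] = 0.00143 and log Q = −2.846.
By the Nernst equation, E = +0.845 − (0.0592/2)·(−2.846) = +0.93 V.

+0.93 V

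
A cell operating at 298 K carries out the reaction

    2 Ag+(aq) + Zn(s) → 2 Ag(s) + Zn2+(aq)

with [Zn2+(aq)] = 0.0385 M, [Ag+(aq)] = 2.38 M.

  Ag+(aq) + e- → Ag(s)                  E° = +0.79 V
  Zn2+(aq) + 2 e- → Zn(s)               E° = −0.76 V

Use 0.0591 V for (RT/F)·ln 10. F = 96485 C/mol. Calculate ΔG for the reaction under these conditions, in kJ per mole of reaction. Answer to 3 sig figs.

−311 kJ/mol

The standard cell potential is +0.79 − (−0.76) = +1.55 V, with n = 2 electrons in the balanced equation.
Here Q = [Zn2+(aq)] / [Ag+(aq)]^2 = 0.0068 (log Q = −2.168), giving E = +1.55 − (0.0591/2)·(−2.168) = +1.6141 V.
Finally ΔG = −nFE = −(2)(96485 C/mol)(+1.6141 V) = −311 kJ/mol.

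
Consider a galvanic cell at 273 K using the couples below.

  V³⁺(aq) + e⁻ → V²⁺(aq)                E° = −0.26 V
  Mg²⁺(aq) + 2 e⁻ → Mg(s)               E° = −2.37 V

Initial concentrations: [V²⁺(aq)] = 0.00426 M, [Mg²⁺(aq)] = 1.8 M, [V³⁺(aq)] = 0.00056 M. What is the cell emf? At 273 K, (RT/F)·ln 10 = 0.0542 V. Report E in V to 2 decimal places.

The V³⁺/V²⁺ couple has the more positive E°, so it is the cathode; Mg²⁺/Mg is the anode.
E°cell = −0.26 − (−2.37) = +2.11 V, with n = 2 electrons transferred.
Balancing gives 2 V³⁺(aq) + Mg(s) → 2 V²⁺(aq) + Mg²⁺(aq); hence Q = ([V²⁺(aq)]^2·[Mg²⁺(aq)]) / [V³⁺(aq)]^2 = 104 (log Q = 2.018).
E = E° − (0.0542/n)·log Q = +2.11 − (0.0542/2)(2.018) = +2.06 V.

+2.06 V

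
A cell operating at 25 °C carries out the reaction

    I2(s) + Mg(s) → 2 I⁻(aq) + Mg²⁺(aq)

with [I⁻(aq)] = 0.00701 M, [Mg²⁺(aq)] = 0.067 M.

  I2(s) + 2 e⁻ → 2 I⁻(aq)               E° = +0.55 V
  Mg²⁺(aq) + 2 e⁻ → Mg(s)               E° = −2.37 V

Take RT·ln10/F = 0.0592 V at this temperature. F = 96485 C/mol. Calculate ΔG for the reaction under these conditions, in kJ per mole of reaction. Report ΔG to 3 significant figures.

E°cell = +0.55 − (−2.37) = +2.92 V; the balanced reaction transfers n = 2 electrons.
Q = [I⁻(aq)]^2·[Mg²⁺(aq)] = 3.29×10^−6, so log Q = −5.482 and E = +2.92 − (0.0592/2)(−5.482) = +3.0823 V.
ΔG = −nFE = −(2)(96485)(+3.0823) J/mol = −595 kJ/mol.

−595 kJ/mol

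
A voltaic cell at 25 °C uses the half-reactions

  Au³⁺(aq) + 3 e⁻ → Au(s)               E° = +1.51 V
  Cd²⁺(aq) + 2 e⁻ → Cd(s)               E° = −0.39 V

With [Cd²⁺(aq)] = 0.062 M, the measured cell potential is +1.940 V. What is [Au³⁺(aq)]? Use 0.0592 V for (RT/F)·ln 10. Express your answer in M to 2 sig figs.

The Au³⁺/Au couple has the larger reduction potential, so it is the cathode: E°cell = +1.51 − (−0.39) = +1.90 V and n = 6.
Rearranging E = E° − (0.0592/n)·log Q gives log Q = 6(+1.90 − (+1.940))/0.0592 = −4.054.
The balanced reaction is 2 Au³⁺(aq) + 3 Cd(s) → 2 Au(s) + 3 Cd²⁺(aq), so Q = [Cd²⁺(aq)]^3 / [Au³⁺(aq)]^2.
Substituting the known concentrations and solving, log [Au³⁺(aq)] = 0.216 and [Au³⁺(aq)] = 1.6 M.

1.6 M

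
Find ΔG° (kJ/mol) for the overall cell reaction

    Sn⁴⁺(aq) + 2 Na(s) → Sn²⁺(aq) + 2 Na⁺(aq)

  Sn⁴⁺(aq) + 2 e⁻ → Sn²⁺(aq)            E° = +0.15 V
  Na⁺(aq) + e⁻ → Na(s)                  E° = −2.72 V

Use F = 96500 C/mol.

−554 kJ/mol

In the reaction as written Sn⁴⁺(aq) is reduced, so the Sn⁴⁺/Sn²⁺ couple is the cathode and Na⁺/Na is the anode.
E°cell = +0.15 − (−2.72) = +2.87 V; balancing electrons gives n = 2.
ΔG° = −nFE°cell = −(2)(96500)(+2.87) J/mol = −554 kJ/mol.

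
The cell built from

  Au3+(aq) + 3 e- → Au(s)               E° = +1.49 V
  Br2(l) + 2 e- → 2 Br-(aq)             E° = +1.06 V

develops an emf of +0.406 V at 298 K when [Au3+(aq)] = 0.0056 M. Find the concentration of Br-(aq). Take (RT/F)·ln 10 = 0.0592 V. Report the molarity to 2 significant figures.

The Au³⁺/Au couple has the larger reduction potential, so it is the cathode: E°cell = +1.49 − (+1.06) = +0.43 V and n = 6.
Since E = E° − (0.0592/n)·log Q, log Q = n(E° − E)/0.0592 = 2.432.
Balancing electrons gives 2 Au3+(aq) + 6 Br-(aq) → 2 Au(s) + 3 Br2(l); thus Q = 1 / ([Au3+(aq)]^2·[Br-(aq)]^6).
Substituting the known concentrations and solving, log [Br-(aq)] = 0.345 and [Br-(aq)] = 2.2 M.

2.2 M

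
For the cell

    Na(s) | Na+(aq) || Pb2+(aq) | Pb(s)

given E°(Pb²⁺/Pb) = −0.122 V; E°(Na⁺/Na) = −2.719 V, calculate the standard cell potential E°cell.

+2.597 V

By convention the left-hand electrode in cell notation is the anode (oxidation) and the right-hand electrode is the cathode (reduction).
E°cell = E°(right) − E°(left) = −0.122 − (−2.719) = +2.597 V.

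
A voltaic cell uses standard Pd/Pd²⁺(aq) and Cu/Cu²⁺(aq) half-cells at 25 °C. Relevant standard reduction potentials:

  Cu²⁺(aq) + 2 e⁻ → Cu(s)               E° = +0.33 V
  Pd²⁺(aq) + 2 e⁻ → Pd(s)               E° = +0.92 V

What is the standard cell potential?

The Pd²⁺/Pd couple has the higher E°, so Pd ion is reduced (cathode) and Cu is oxidized (anode).
E°cell = E°(cathode) − E°(anode) = +0.92 − (+0.33) = +0.59 V.

+0.59 V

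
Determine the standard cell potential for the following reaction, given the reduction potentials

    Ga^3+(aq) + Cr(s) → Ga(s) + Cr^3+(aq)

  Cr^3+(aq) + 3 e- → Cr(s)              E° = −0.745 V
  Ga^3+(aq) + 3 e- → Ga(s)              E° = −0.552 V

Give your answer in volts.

+0.193 V

In the reaction as written, Ga^3+(aq) is reduced (cathode) and Cr^3+(aq) is produced by oxidation at the anode.
E°cell = E°(cathode) − E°(anode) = −0.552 − (−0.745) = +0.193 V.
The positive value indicates the reaction is spontaneous as written.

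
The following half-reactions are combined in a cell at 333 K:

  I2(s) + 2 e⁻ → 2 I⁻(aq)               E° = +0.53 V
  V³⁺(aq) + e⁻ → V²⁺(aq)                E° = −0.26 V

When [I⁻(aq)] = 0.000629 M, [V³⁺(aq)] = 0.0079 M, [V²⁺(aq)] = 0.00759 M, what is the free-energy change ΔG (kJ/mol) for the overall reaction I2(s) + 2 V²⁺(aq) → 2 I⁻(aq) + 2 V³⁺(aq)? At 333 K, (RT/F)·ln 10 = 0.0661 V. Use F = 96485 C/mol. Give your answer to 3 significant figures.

The standard cell potential is +0.53 − (−0.26) = +0.79 V, with n = 2 electrons in the balanced equation.
Q = ([I⁻(aq)]^2·[V³⁺(aq)]^2) / [V²⁺(aq)]^2 = 4.29×10^−7, so log Q = −6.368 and E = +0.79 − (0.0661/2)(−6.368) = +1.0005 V.
Then ΔG = −nFE = −2 × 96485 × +1.0005 J/mol = −193 kJ/mol.

−193 kJ/mol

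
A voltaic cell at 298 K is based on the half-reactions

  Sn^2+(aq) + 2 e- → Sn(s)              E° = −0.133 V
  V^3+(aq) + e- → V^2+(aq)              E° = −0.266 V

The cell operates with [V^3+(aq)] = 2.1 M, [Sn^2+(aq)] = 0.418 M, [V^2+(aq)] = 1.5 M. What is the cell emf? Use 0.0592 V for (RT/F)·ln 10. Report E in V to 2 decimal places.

Sn²⁺/Sn is reduced (cathode, E° = −0.133 V) and V³⁺/V²⁺ is oxidized (anode).
The standard potential is −0.133 − (−0.266) = +0.133 V and the balanced reaction transfers n = 2 electrons.
The balanced reaction is Sn^2+(aq) + 2 V^2+(aq) → Sn(s) + 2 V^3+(aq), so Q = [V^3+(aq)]^2 / ([Sn^2+(aq)]·[V^2+(aq)]^2) = 4.69 and log Q = 0.671.
Applying E = E° − (RT ln10/nF)·log Q gives +0.133 − (0.0592/2)(0.671) = +0.11 V.

+0.11 V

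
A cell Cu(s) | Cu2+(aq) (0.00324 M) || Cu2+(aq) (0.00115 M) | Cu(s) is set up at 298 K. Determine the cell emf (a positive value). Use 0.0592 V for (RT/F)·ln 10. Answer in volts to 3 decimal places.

For a concentration cell E°cell = 0, since both electrodes use the same couple.
The compartment with the higher Cu2+(aq) concentration (0.00324 M) acts as the cathode; ions are reduced there and produced at the dilute (0.00115 M) anode.
With n = 2, Ecell = −(0.0592/2)·log([dilute]/[conc]) = −(0.0592/2)·log(0.00115/0.00324) = +0.013 V.

0.013 V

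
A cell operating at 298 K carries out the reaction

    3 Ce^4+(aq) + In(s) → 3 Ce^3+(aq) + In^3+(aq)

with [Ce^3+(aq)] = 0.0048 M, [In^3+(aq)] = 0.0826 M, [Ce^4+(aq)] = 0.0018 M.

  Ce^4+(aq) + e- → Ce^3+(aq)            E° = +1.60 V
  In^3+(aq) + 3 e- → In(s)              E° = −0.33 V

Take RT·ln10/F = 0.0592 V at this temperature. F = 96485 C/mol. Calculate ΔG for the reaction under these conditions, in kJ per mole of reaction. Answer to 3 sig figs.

E°cell = +1.60 − (−0.33) = +1.93 V; the balanced reaction transfers n = 3 electrons.
Here Q = ([Ce^3+(aq)]^3·[In^3+(aq)]) / [Ce^4+(aq)]^3 = 1.57 (log Q = 0.195), giving E = +1.93 − (0.0592/3)·(0.195) = +1.9262 V.
Finally ΔG = −nFE = −(3)(96485 C/mol)(+1.9262 V) = −558 kJ/mol.

−558 kJ/mol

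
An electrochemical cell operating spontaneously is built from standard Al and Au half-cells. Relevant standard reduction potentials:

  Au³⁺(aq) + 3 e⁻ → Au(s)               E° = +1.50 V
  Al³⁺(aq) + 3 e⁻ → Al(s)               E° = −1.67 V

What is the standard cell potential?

Of the two couples in this cell, the one with the more positive reduction potential is reduced at the cathode: here that is Au³⁺/Au (+1.50 V); Al³⁺/Al (−1.67 V) is the anode.
E°cell = E°(cathode) − E°(anode) = +1.50 − (−1.67) = +3.17 V.

+3.17 V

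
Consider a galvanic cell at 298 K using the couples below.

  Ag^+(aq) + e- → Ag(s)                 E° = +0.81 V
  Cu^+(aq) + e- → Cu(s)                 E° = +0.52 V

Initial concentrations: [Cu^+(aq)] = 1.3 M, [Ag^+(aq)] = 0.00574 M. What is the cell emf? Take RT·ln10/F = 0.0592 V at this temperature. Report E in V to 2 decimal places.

+0.15 V

The Ag⁺/Ag couple has the more positive E°, so it is the cathode; Cu⁺/Cu is the anode.
E°cell = E°cat − E°an = +0.81 − (+0.52) = +0.29 V; n = 1.
Balancing gives Ag^+(aq) + Cu(s) → Ag(s) + Cu^+(aq); hence Q = [Cu^+(aq)] / [Ag^+(aq)] = 226 (log Q = 2.355).
E = E° − (0.0592/n)·log Q = +0.29 − (0.0592/1)(2.355) = +0.15 V.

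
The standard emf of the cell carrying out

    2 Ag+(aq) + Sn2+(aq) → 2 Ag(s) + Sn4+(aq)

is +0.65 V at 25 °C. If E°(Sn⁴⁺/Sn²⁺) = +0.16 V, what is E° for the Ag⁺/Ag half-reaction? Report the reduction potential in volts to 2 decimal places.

In the reaction as written the Ag⁺/Ag couple is reduced (cathode) and Sn⁴⁺/Sn²⁺ is oxidized (anode), so E°cell = E°(Ag⁺/Ag) − E°(Sn⁴⁺/Sn²⁺).
E°(Ag⁺/Ag) = E°cell + E°(anode) = +0.65 + (+0.16) = +0.81 V.

+0.81 V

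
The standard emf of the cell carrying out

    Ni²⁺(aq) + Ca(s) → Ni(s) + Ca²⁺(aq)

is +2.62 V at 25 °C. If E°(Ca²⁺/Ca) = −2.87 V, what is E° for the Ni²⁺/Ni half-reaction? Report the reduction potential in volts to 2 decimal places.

In the reaction as written the Ni²⁺/Ni couple is reduced (cathode) and Ca²⁺/Ca is oxidized (anode), so E°cell = E°(Ni²⁺/Ni) − E°(Ca²⁺/Ca).
E°(Ni²⁺/Ni) = E°cell + E°(anode) = +2.62 + (−2.87) = −0.25 V.

−0.25 V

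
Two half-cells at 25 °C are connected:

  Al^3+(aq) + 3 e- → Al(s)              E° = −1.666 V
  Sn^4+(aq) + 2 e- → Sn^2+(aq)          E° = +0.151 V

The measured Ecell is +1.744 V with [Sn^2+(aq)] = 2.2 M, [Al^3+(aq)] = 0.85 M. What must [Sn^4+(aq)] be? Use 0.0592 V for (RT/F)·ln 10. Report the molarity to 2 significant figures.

Sn⁴⁺/Sn²⁺ is the cathode (higher E°); E°cell = +0.151 − (−1.666) = +1.817 V with n = 6.
Rearranging E = E° − (0.0592/n)·log Q gives log Q = 6(+1.817 − (+1.744))/0.0592 = 7.399.
For 3 Sn^4+(aq) + 2 Al(s) → 3 Sn^2+(aq) + 2 Al^3+(aq), the reaction quotient is Q = ([Sn^2+(aq)]^3·[Al^3+(aq)]^2) / [Sn^4+(aq)]^3.
Substituting the known concentrations and solving, log [Sn^4+(aq)] = −2.171 and [Sn^4+(aq)] = 0.0067 M.

0.0067 M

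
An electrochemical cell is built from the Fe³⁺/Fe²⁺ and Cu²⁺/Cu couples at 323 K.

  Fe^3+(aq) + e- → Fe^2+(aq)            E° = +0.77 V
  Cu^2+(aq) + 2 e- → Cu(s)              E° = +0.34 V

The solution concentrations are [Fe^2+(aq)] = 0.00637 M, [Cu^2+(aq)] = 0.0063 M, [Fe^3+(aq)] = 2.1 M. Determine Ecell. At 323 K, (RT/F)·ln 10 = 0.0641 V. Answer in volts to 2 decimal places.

+0.66 V

The Fe³⁺/Fe²⁺ couple has the more positive E°, so it is the cathode; Cu²⁺/Cu is the anode.
E°cell = E°cat − E°an = +0.77 − (+0.34) = +0.43 V; n = 2.
Balancing gives 2 Fe^3+(aq) + Cu(s) → 2 Fe^2+(aq) + Cu^2+(aq); hence Q = ([Fe^2+(aq)]^2·[Cu^2+(aq)]) / [Fe^3+(aq)]^2 = 5.8×10^−8 (log Q = −7.237).
Applying E = E° − (RT ln10/nF)·log Q gives +0.43 − (0.0641/2)(−7.237) = +0.66 V.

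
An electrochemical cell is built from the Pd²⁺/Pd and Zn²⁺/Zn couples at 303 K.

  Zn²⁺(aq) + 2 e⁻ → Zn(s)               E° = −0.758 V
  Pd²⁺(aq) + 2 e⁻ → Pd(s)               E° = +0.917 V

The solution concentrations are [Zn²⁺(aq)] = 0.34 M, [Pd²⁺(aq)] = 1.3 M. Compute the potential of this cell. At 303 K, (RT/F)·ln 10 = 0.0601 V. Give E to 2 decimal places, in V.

Since E°(Pd²⁺/Pd) > E°(Zn²⁺/Zn), Pd²⁺/Pd serves as the cathode.
E°cell = E°cat − E°an = +0.917 − (−0.758) = +1.675 V; n = 2.
The balanced reaction is Pd²⁺(aq) + Zn(s) → Pd(s) + Zn²⁺(aq), so Q = [Zn²⁺(aq)] / [Pd²⁺(aq)] = 0.262 and log Q = −0.582.
Applying E = E° − (RT ln10/nF)·log Q gives +1.675 − (0.0601/2)(−0.582) = +1.69 V.

+1.69 V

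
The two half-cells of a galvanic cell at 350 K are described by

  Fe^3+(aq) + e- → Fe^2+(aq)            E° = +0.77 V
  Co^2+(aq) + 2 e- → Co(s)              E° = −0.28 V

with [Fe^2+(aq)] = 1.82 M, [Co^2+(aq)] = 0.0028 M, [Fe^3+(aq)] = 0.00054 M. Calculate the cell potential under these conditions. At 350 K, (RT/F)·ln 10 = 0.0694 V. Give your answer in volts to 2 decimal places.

Since E°(Fe³⁺/Fe²⁺) > E°(Co²⁺/Co), Fe³⁺/Fe²⁺ serves as the cathode.
The standard potential is +0.77 − (−0.28) = +1.05 V and the balanced reaction transfers n = 2 electrons.
Balancing gives 2 Fe^3+(aq) + Co(s) → 2 Fe^2+(aq) + Co^2+(aq); hence Q = ([Fe^2+(aq)]^2·[Co^2+(aq)]) / [Fe^3+(aq)]^2 = 3.18×10^4 (log Q = 4.503).
E = E° − (0.0694/n)·log Q = +1.05 − (0.0694/2)(4.503) = +0.89 V.

+0.89 V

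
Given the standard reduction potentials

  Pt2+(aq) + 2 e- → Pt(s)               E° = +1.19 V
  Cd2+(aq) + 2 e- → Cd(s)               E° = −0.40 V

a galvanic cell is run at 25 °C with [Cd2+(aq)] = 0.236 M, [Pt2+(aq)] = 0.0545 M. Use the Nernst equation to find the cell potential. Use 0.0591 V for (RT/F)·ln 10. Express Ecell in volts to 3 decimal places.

+1.571 V

Since E°(Pt²⁺/Pt) > E°(Cd²⁺/Cd), Pt²⁺/Pt serves as the cathode.
E°cell = +1.19 − (−0.40) = +1.59 V, with n = 2 electrons transferred.
The balanced reaction is Pt2+(aq) + Cd(s) → Pt(s) + Cd2+(aq), so Q = [Cd2+(aq)] / [Pt2+(aq)] = 4.33 and log Q = 0.637.
Applying E = E° − (RT ln10/nF)·log Q gives +1.59 − (0.0591/2)(0.637) = +1.571 V.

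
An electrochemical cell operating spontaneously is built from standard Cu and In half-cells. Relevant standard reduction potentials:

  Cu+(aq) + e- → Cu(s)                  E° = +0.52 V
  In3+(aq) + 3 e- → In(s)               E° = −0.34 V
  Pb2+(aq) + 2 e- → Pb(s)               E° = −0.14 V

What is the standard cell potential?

Of the two couples in this cell, the one with the more positive reduction potential is reduced at the cathode: here that is Cu⁺/Cu (+0.52 V); In³⁺/In (−0.34 V) is the anode.
E°cell = E°(cathode) − E°(anode) = +0.52 − (−0.34) = +0.86 V.

+0.86 V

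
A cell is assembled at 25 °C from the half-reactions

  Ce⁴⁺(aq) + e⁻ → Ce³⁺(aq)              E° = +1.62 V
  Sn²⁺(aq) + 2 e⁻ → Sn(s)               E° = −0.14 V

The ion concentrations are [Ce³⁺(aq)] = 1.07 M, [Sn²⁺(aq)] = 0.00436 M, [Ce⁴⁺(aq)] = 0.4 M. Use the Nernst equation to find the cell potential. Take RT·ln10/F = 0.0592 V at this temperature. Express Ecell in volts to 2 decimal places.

+1.80 V

Ce⁴⁺/Ce³⁺ is reduced (cathode, E° = +1.62 V) and Sn²⁺/Sn is oxidized (anode).
E°cell = +1.62 − (−0.14) = +1.76 V, with n = 2 electrons transferred.
The balanced reaction is 2 Ce⁴⁺(aq) + Sn(s) → 2 Ce³⁺(aq) + Sn²⁺(aq), so Q = ([Ce³⁺(aq)]^2·[Sn²⁺(aq)]) / [Ce⁴⁺(aq)]^2 = 0.0312 and log Q = −1.506.
By the Nernst equation, E = +1.76 − (0.0592/2)·(−1.506) = +1.80 V.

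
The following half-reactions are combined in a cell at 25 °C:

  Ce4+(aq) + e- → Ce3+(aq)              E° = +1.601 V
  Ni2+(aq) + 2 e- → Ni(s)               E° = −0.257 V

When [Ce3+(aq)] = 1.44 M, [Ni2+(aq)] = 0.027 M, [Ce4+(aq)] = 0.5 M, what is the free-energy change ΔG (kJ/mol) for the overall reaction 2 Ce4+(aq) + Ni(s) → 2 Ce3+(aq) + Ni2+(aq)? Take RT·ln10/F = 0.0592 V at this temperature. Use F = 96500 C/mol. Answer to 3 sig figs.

The standard cell potential is +1.601 − (−0.257) = +1.858 V, with n = 2 electrons in the balanced equation.
Here Q = ([Ce3+(aq)]^2·[Ni2+(aq)]) / [Ce4+(aq)]^2 = 0.224 (log Q = −0.650), giving E = +1.858 − (0.0592/2)·(−0.650) = +1.8772 V.
ΔG = −nFE = −(2)(96500)(+1.8772) J/mol = −362 kJ/mol.

−362 kJ/mol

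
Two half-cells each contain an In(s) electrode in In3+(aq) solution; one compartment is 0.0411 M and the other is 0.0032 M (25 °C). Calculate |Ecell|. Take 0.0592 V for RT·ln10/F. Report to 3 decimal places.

0.022 V

For a concentration cell E°cell = 0, since both electrodes use the same couple.
The compartment with the higher In3+(aq) concentration (0.0411 M) acts as the cathode; ions are reduced there and produced at the dilute (0.0032 M) anode.
With n = 3, Ecell = −(0.0592/3)·log([dilute]/[conc]) = −(0.0592/3)·log(0.0032/0.0411) = +0.022 V.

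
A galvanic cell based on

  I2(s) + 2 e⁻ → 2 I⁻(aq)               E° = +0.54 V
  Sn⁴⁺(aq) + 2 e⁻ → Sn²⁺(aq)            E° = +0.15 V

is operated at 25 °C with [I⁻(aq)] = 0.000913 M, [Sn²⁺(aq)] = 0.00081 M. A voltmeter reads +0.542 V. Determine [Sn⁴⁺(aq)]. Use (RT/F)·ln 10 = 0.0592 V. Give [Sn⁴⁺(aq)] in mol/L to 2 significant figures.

With I₂/I⁻ at the cathode and Sn⁴⁺/Sn²⁺ at the anode, E°cell = +0.54 − (+0.15) = +0.39 V (n = 2).
Since E = E° − (0.0592/n)·log Q, log Q = n(E° − E)/0.0592 = −5.135.
For I2(s) + Sn²⁺(aq) → 2 I⁻(aq) + Sn⁴⁺(aq), the reaction quotient is Q = ([I⁻(aq)]^2·[Sn⁴⁺(aq)]) / [Sn²⁺(aq)].
Solving for the unknown gives log [Sn⁴⁺(aq)] = −2.147, so [Sn⁴⁺(aq)] ≈ 0.0071 M.

0.0071 M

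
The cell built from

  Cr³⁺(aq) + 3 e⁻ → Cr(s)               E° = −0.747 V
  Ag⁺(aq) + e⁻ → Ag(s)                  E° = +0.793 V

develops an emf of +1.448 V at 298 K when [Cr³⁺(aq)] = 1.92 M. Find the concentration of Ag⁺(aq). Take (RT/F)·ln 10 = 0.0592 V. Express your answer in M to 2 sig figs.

0.035 M

Ag⁺/Ag is the cathode (higher E°); E°cell = +0.793 − (−0.747) = +1.540 V with n = 3.
From the Nernst equation, log Q = n(E° − E)/0.0592 = 3·(+1.540 − (+1.448))/0.0592 = 4.662.
For 3 Ag⁺(aq) + Cr(s) → 3 Ag(s) + Cr³⁺(aq), the reaction quotient is Q = [Cr³⁺(aq)] / [Ag⁺(aq)]^3.
Solving for the unknown gives log [Ag⁺(aq)] = −1.460, so [Ag⁺(aq)] ≈ 0.035 M.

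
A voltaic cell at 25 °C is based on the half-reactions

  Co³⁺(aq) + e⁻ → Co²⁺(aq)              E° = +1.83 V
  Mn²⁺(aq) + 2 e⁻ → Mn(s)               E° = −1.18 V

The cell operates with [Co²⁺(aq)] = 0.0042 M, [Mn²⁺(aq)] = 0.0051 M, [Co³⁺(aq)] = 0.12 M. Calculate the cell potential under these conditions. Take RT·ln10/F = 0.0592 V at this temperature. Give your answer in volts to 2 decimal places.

+3.16 V

Co³⁺/Co²⁺ is reduced (cathode, E° = +1.83 V) and Mn²⁺/Mn is oxidized (anode).
E°cell = +1.83 − (−1.18) = +3.01 V, with n = 2 electrons transferred.
Balancing gives 2 Co³⁺(aq) + Mn(s) → 2 Co²⁺(aq) + Mn²⁺(aq); hence Q = ([Co²⁺(aq)]^2·[Mn²⁺(aq)]) / [Co³⁺(aq)]^2 = 6.25×10^−6 (log Q = −5.204).
By the Nernst equation, E = +3.01 − (0.0592/2)·(−5.204) = +3.16 V.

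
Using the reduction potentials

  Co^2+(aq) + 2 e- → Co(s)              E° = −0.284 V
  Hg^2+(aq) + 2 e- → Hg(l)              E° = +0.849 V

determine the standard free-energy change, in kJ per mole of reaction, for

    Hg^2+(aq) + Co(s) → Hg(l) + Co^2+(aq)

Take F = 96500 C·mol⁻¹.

−219 kJ/mol

In the reaction as written Hg^2+(aq) is reduced, so the Hg²⁺/Hg couple is the cathode and Co²⁺/Co is the anode.
E°cell = +0.849 − (−0.284) = +1.133 V; balancing electrons gives n = 2.
ΔG° = −nFE°cell = −(2)(96500)(+1.133) J/mol = −219 kJ/mol.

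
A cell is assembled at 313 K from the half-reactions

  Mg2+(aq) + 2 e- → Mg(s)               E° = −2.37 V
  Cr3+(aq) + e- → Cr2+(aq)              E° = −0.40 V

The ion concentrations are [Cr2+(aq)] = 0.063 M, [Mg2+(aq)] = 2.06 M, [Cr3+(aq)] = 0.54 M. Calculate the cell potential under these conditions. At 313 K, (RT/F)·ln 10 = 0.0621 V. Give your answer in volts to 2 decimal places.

The Cr³⁺/Cr²⁺ couple has the more positive E°, so it is the cathode; Mg²⁺/Mg is the anode.
E°cell = E°cat − E°an = −0.40 − (−2.37) = +1.97 V; n = 2.
For the overall reaction 2 Cr3+(aq) + Mg(s) → 2 Cr2+(aq) + Mg2+(aq), Q = ([Cr2+(aq)]^2·[Mg2+(aq)]) / [Cr3+(aq)]^2 = 0.028, giving log Q = −1.552.
By the Nernst equation, E = +1.97 − (0.0621/2)·(−1.552) = +2.02 V.

+2.02 V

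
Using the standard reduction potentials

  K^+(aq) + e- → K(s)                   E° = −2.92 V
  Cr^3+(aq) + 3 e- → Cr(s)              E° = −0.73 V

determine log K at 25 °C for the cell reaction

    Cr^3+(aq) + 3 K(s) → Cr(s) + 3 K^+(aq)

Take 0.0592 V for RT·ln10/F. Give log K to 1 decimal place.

log K = 111.0

The Cr³⁺/Cr couple is reduced (cathode); E°cell = −0.73 − (−2.92) = +2.19 V with n = 3.
At equilibrium E = 0, so log K = nE°cell / 0.0592 = (3)(+2.19) / 0.0592 = 111.0.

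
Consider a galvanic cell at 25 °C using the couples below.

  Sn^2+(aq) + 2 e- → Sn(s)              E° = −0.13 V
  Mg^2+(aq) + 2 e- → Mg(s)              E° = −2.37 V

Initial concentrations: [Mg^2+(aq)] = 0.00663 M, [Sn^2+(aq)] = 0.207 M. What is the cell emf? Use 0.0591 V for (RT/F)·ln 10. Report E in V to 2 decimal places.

+2.28 V

The Sn²⁺/Sn couple has the more positive E°, so it is the cathode; Mg²⁺/Mg is the anode.
E°cell = −0.13 − (−2.37) = +2.24 V, with n = 2 electrons transferred.
For the overall reaction Sn^2+(aq) + Mg(s) → Sn(s) + Mg^2+(aq), Q = [Mg^2+(aq)] / [Sn^2+(aq)] = 0.032, giving log Q = −1.494.
By the Nernst equation, E = +2.24 − (0.0591/2)·(−1.494) = +2.28 V.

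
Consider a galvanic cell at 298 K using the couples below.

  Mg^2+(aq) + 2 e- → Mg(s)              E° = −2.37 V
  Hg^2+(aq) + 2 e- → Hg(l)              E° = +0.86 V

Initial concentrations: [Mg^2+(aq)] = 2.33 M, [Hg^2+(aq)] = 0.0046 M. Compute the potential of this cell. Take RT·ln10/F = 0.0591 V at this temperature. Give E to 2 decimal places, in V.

+3.15 V

The Hg²⁺/Hg couple has the more positive E°, so it is the cathode; Mg²⁺/Mg is the anode.
E°cell = E°cat − E°an = +0.86 − (−2.37) = +3.23 V; n = 2.
Balancing gives Hg^2+(aq) + Mg(s) → Hg(l) + Mg^2+(aq); hence Q = [Mg^2+(aq)] / [Hg^2+(aq)] = 507 (log Q = 2.705).
Applying E = E° − (RT ln10/nF)·log Q gives +3.23 − (0.0591/2)(2.705) = +3.15 V.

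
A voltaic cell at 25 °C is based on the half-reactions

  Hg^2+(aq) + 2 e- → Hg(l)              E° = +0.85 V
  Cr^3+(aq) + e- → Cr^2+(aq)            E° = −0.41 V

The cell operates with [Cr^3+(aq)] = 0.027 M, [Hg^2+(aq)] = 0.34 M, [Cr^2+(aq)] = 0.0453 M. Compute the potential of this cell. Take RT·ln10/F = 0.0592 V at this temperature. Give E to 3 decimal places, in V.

The Hg²⁺/Hg couple has the more positive E°, so it is the cathode; Cr³⁺/Cr²⁺ is the anode.
E°cell = +0.85 − (−0.41) = +1.26 V, with n = 2 electrons transferred.
The balanced reaction is Hg^2+(aq) + 2 Cr^2+(aq) → Hg(l) + 2 Cr^3+(aq), so Q = [Cr^3+(aq)]^2 / ([Hg^2+(aq)]·[Cr^2+(aq)]^2) = 1.04 and log Q = 0.019.
Applying E = E° − (RT ln10/nF)·log Q gives +1.26 − (0.0592/2)(0.019) = +1.259 V.

+1.259 V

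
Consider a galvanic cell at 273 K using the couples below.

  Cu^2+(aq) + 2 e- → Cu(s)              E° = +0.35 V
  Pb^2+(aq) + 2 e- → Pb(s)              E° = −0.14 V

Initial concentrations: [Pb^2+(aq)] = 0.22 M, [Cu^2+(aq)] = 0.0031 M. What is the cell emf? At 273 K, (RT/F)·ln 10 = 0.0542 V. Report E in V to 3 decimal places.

The Cu²⁺/Cu couple has the more positive E°, so it is the cathode; Pb²⁺/Pb is the anode.
E°cell = +0.35 − (−0.14) = +0.49 V, with n = 2 electrons transferred.
Balancing gives Cu^2+(aq) + Pb(s) → Cu(s) + Pb^2+(aq); hence Q = [Pb^2+(aq)] / [Cu^2+(aq)] = 71 (log Q = 1.851).
Applying E = E° − (RT ln10/nF)·log Q gives +0.49 − (0.0542/2)(1.851) = +0.440 V.

+0.440 V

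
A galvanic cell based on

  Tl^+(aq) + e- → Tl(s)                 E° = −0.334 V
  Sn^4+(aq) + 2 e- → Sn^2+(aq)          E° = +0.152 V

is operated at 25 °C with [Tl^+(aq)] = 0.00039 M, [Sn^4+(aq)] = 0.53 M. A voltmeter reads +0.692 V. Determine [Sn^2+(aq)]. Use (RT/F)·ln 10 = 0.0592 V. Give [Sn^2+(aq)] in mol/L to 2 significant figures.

0.38 M

The Sn⁴⁺/Sn²⁺ couple has the larger reduction potential, so it is the cathode: E°cell = +0.152 − (−0.334) = +0.486 V and n = 2.
From the Nernst equation, log Q = n(E° − E)/0.0592 = 2·(+0.486 − (+0.692))/0.0592 = −6.959.
For Sn^4+(aq) + 2 Tl(s) → Sn^2+(aq) + 2 Tl^+(aq), the reaction quotient is Q = ([Sn^2+(aq)]·[Tl^+(aq)]^2) / [Sn^4+(aq)].
Solving for the unknown gives log [Sn^2+(aq)] = −0.417, so [Sn^2+(aq)] ≈ 0.38 M.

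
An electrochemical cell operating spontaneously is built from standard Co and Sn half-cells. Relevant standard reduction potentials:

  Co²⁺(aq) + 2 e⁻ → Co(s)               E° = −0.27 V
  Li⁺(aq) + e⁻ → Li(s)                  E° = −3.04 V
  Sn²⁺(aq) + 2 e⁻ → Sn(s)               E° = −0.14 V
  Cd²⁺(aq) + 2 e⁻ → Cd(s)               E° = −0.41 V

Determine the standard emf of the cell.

Of the two couples in this cell, the one with the more positive reduction potential is reduced at the cathode: here that is Sn²⁺/Sn (−0.14 V); Co²⁺/Co (−0.27 V) is the anode.
E°cell = E°(cathode) − E°(anode) = −0.14 − (−0.27) = +0.13 V.

+0.13 V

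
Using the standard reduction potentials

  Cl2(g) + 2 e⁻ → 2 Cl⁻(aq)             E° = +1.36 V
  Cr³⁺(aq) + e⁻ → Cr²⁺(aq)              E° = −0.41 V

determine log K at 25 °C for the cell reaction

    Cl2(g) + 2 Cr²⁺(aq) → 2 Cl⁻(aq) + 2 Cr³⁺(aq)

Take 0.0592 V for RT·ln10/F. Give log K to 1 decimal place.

The Cl₂/Cl⁻ couple is reduced (cathode); E°cell = +1.36 − (−0.41) = +1.77 V with n = 2.
At equilibrium E = 0, so log K = nE°cell / 0.0592 = (2)(+1.77) / 0.0592 = 59.8.

log K = 59.8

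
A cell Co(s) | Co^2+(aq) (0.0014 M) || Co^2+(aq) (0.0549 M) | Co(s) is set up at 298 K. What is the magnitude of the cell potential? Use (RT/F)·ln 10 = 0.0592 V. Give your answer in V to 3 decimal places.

0.047 V

For a concentration cell E°cell = 0, since both electrodes use the same couple.
The compartment with the higher Co^2+(aq) concentration (0.0549 M) acts as the cathode; ions are reduced there and produced at the dilute (0.0014 M) anode.
With n = 2, Ecell = −(0.0592/2)·log([dilute]/[conc]) = −(0.0592/2)·log(0.0014/0.0549) = +0.047 V.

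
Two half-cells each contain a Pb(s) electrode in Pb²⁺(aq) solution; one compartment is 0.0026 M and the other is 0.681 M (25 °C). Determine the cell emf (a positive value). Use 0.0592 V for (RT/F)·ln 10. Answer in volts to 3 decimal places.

For a concentration cell E°cell = 0, since both electrodes use the same couple.
The compartment with the higher Pb²⁺(aq) concentration (0.681 M) acts as the cathode; ions are reduced there and produced at the dilute (0.0026 M) anode.
With n = 2, Ecell = −(0.0592/2)·log([dilute]/[conc]) = −(0.0592/2)·log(0.0026/0.681) = +0.072 V.

0.072 V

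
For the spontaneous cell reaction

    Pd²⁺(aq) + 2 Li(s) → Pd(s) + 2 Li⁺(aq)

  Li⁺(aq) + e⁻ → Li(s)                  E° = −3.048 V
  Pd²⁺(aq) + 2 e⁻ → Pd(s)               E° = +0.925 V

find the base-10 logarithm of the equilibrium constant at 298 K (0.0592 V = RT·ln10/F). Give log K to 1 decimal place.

log K = 134.2

The Pd²⁺/Pd couple is reduced (cathode); E°cell = +0.925 − (−3.048) = +3.973 V with n = 2.
At equilibrium E = 0, so log K = nE°cell / 0.0592 = (2)(+3.973) / 0.0592 = 134.2.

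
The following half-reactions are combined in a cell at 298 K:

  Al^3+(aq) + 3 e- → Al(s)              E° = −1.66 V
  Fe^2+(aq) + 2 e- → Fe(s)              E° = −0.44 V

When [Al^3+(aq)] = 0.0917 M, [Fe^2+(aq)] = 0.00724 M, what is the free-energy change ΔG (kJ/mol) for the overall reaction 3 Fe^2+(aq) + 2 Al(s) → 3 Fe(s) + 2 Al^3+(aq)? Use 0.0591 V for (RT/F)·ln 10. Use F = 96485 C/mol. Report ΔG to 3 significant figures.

The standard cell potential is −0.44 − (−1.66) = +1.22 V, with n = 6 electrons in the balanced equation.
Here Q = [Al^3+(aq)]^2 / [Fe^2+(aq)]^3 = 2.22×10^4 (log Q = 4.346), giving E = +1.22 − (0.0591/6)·(4.346) = +1.1772 V.
Then ΔG = −nFE = −6 × 96485 × +1.1772 J/mol = −681 kJ/mol.

−681 kJ/mol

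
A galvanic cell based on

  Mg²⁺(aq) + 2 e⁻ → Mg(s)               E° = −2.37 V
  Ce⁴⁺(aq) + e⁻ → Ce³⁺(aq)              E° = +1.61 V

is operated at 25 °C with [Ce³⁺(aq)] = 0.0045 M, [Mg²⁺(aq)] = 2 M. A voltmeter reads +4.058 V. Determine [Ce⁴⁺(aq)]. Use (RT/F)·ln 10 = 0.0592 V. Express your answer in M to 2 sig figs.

0.13 M

With Ce⁴⁺/Ce³⁺ at the cathode and Mg²⁺/Mg at the anode, E°cell = +1.61 − (−2.37) = +3.98 V (n = 2).
Rearranging E = E° − (0.0592/n)·log Q gives log Q = 2(+3.98 − (+4.058))/0.0592 = −2.635.
The balanced reaction is 2 Ce⁴⁺(aq) + Mg(s) → 2 Ce³⁺(aq) + Mg²⁺(aq), so Q = ([Ce³⁺(aq)]^2·[Mg²⁺(aq)]) / [Ce⁴⁺(aq)]^2.
Isolating [Ce⁴⁺(aq)] in Q = 10^{−2.635} yields log [Ce⁴⁺(aq)] = −0.879, i.e. 0.13 M.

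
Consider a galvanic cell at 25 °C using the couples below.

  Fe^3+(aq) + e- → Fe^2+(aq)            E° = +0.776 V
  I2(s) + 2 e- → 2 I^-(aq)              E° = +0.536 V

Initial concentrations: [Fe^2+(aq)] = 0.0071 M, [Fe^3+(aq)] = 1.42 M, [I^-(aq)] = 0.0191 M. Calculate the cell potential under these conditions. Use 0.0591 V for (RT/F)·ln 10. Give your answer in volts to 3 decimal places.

+0.274 V

Since E°(Fe³⁺/Fe²⁺) > E°(I₂/I⁻), Fe³⁺/Fe²⁺ serves as the cathode.
E°cell = +0.776 − (+0.536) = +0.240 V, with n = 2 electrons transferred.
Balancing gives 2 Fe^3+(aq) + 2 I^-(aq) → 2 Fe^2+(aq) + I2(s); hence Q = [Fe^2+(aq)]^2 / ([Fe^3+(aq)]^2·[I^-(aq)]^2) = 0.0685 (log Q = −1.164).
Applying E = E° − (RT ln10/nF)·log Q gives +0.240 − (0.0591/2)(−1.164) = +0.274 V.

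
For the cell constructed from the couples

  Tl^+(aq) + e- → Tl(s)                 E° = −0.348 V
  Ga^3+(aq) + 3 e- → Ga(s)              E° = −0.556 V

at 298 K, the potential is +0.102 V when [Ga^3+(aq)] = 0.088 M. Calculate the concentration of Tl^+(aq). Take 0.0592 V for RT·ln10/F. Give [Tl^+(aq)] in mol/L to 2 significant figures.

0.0072 M

The Tl⁺/Tl couple has the larger reduction potential, so it is the cathode: E°cell = −0.348 − (−0.556) = +0.208 V and n = 3.
From the Nernst equation, log Q = n(E° − E)/0.0592 = 3·(+0.208 − (+0.102))/0.0592 = 5.372.
Balancing electrons gives 3 Tl^+(aq) + Ga(s) → 3 Tl(s) + Ga^3+(aq); thus Q = [Ga^3+(aq)] / [Tl^+(aq)]^3.
Isolating [Tl^+(aq)] in Q = 10^{5.372} yields log [Tl^+(aq)] = −2.143, i.e. 0.0072 M.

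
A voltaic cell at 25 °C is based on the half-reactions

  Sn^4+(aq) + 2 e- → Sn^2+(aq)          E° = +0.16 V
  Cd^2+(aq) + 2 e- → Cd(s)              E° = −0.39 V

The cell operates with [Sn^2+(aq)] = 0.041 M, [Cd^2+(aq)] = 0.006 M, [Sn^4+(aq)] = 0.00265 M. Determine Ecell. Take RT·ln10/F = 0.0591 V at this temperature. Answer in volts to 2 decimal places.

Sn⁴⁺/Sn²⁺ is reduced (cathode, E° = +0.16 V) and Cd²⁺/Cd is oxidized (anode).
The standard potential is +0.16 − (−0.39) = +0.55 V and the balanced reaction transfers n = 2 electrons.
The balanced reaction is Sn^4+(aq) + Cd(s) → Sn^2+(aq) + Cd^2+(aq), so Q = ([Sn^2+(aq)]·[Cd^2+(aq)]) / [Sn^4+(aq)] = 0.0928 and log Q = −1.032.
Applying E = E° − (RT ln10/nF)·log Q gives +0.55 − (0.0591/2)(−1.032) = +0.58 V.

+0.58 V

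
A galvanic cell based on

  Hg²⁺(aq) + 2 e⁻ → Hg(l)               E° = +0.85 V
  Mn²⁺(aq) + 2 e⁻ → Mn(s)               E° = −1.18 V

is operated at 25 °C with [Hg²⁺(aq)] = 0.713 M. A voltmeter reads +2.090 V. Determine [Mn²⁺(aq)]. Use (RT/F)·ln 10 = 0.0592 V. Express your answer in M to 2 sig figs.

The Hg²⁺/Hg couple has the larger reduction potential, so it is the cathode: E°cell = +0.85 − (−1.18) = +2.03 V and n = 2.
Since E = E° − (0.0592/n)·log Q, log Q = n(E° − E)/0.0592 = −2.027.
Balancing electrons gives Hg²⁺(aq) + Mn(s) → Hg(l) + Mn²⁺(aq); thus Q = [Mn²⁺(aq)] / [Hg²⁺(aq)].
Substituting the known concentrations and solving, log [Mn²⁺(aq)] = −2.174 and [Mn²⁺(aq)] = 0.0067 M.

0.0067 M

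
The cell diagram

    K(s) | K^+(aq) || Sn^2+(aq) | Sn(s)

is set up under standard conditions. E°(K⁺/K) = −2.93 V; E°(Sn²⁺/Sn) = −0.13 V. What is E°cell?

+2.80 V

By convention the left-hand electrode in cell notation is the anode (oxidation) and the right-hand electrode is the cathode (reduction).
E°cell = E°(right) − E°(left) = −0.13 − (−2.93) = +2.80 V.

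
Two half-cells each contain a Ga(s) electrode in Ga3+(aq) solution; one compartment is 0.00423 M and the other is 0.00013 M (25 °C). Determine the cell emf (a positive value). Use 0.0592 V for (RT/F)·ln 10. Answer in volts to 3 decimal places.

0.030 V

For a concentration cell E°cell = 0, since both electrodes use the same couple.
The compartment with the higher Ga3+(aq) concentration (0.00423 M) acts as the cathode; ions are reduced there and produced at the dilute (0.00013 M) anode.
With n = 3, Ecell = −(0.0592/3)·log([dilute]/[conc]) = −(0.0592/3)·log(0.00013/0.00423) = +0.030 V.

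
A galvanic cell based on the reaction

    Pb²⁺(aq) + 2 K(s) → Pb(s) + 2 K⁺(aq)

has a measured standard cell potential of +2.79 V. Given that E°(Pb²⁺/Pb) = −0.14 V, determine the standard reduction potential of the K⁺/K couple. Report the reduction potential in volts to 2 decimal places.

In the reaction as written the Pb²⁺/Pb couple is reduced (cathode) and K⁺/K is oxidized (anode), so E°cell = E°(Pb²⁺/Pb) − E°(K⁺/K).
E°(K⁺/K) = E°(cathode) − E°cell = −0.14 − (+2.79) = −2.93 V.

−2.93 V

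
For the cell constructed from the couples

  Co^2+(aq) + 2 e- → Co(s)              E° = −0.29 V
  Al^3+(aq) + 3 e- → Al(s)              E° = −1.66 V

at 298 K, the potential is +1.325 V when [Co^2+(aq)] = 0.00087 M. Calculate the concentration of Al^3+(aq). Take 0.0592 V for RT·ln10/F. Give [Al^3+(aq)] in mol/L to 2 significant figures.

Co²⁺/Co is the cathode (higher E°); E°cell = −0.29 − (−1.66) = +1.37 V with n = 6.
Rearranging E = E° − (0.0592/n)·log Q gives log Q = 6(+1.37 − (+1.325))/0.0592 = 4.561.
Balancing electrons gives 3 Co^2+(aq) + 2 Al(s) → 3 Co(s) + 2 Al^3+(aq); thus Q = [Al^3+(aq)]^2 / [Co^2+(aq)]^3.
Substituting the known concentrations and solving, log [Al^3+(aq)] = −2.310 and [Al^3+(aq)] = 0.0049 M.

0.0049 M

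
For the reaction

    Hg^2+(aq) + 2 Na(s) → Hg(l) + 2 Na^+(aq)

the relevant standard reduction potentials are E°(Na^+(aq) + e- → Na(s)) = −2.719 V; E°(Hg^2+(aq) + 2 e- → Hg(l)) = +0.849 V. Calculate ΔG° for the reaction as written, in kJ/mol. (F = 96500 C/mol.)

−689 kJ/mol

In the reaction as written Hg^2+(aq) is reduced, so the Hg²⁺/Hg couple is the cathode and Na⁺/Na is the anode.
E°cell = +0.849 − (−2.719) = +3.568 V; balancing electrons gives n = 2.
ΔG° = −nFE°cell = −(2)(96500)(+3.568) J/mol = −689 kJ/mol.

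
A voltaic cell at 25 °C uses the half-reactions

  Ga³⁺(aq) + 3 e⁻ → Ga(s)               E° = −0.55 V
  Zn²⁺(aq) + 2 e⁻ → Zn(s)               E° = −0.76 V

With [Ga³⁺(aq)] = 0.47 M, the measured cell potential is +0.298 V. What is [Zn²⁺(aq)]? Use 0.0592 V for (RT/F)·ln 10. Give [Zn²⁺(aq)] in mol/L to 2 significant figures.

The Ga³⁺/Ga couple has the larger reduction potential, so it is the cathode: E°cell = −0.55 − (−0.76) = +0.21 V and n = 6.
Since E = E° − (0.0592/n)·log Q, log Q = n(E° − E)/0.0592 = −8.919.
The balanced reaction is 2 Ga³⁺(aq) + 3 Zn(s) → 2 Ga(s) + 3 Zn²⁺(aq), so Q = [Zn²⁺(aq)]^3 / [Ga³⁺(aq)]^2.
Solving for the unknown gives log [Zn²⁺(aq)] = −3.192, so [Zn²⁺(aq)] ≈ 0.00064 M.

0.00064 M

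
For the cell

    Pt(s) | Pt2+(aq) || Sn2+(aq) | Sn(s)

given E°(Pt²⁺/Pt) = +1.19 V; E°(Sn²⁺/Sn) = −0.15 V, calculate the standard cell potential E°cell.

By convention the left-hand electrode in cell notation is the anode (oxidation) and the right-hand electrode is the cathode (reduction).
E°cell = E°(right) − E°(left) = −0.15 − (+1.19) = −1.34 V.
The negative sign shows that, as written, the cell would require an external voltage to drive the reaction.

−1.34 V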